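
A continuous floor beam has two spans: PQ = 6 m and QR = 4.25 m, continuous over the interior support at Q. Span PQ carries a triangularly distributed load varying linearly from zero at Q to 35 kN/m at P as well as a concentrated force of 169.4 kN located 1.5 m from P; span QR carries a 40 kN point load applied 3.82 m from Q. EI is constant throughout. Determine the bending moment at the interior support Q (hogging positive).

Insert a hinge at Q; M_Q is the redundant, and each span becomes simply supported.
Discontinuity in slope at Q on the released structure — sum the simple-span end rotations:
  span PQ: triangular load, peak 35: 7w₀L³/(360EI) = 147/EI
  span PQ: point load 169.4 at a = 1.5: Pab(L + a)/(6LEI) = 238.2/EI
  span QR: point load 40 at a = 3.82: Pab(L + b)/(6LEI) = 12.06/EI
  relative rotation θ_0 = (385.2 + 12.06)/EI = 397.3/EI
A unit hogging moment at Q produces rotation L₁/(3EI) + L₂/(3EI) = 3.417/EI.
Slope continuity at Q: θ_0 = M_Q·3.417/EI, so M_Q = 397.3/3.417 = 116.3 kN·m (hogging).

M_Q = 116.3 kN·m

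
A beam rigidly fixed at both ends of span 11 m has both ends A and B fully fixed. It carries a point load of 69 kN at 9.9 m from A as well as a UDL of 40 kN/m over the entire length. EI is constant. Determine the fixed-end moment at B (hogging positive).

Take the two fixed-end moments M_A, M_B as redundants; the released structure is the simple span AB.
Simple-span end rotations at A and B under the given loads:
  at A: point load 69 at a = 9.9: Pab(L + b)/(6LEI) = 137.8/EI
  at B: point load 69 at a = 9.9: Pab(L + a)/(6LEI) = 237.9/EI
  at A: UDL 40: wL³/(24EI) = 2218/EI
  at B: UDL 40: wL³/(24EI) = 2218/EI
  θ_A0 = 2356/EI,  θ_B0 = 2456/EI
Flexibility coefficients: a unit moment at one end gives L/(3EI) there and L/(6EI) at the far end, so f₁₁ = f₂₂ = 3.667/EI and f₁₂ = f₂₁ = 1.833/EI.
Compatibility — zero rotation at each built-in end:
  3.667 M_A + 1.833 M_B = 2356
  1.833 M_A + 3.667 M_B = 2456
Solving the pair gives M_A = 410.2 kN·m and M_B = 464.8 kN·m (hogging).

M_B = 464.8 kN·m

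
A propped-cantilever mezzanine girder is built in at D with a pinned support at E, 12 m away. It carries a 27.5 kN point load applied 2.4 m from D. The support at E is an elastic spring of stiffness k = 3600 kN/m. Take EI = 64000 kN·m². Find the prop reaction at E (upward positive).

R_E = 1.494 kN

Release the roller at E. Primary structure: cantilever fixed at D.
Downward deflection at the released point E due to the loads:
  point load 27.5 at a = 2.4: Pa²(3L − a)/(6EI) = 887/EI
Flexibility coefficient — unit upward force at E: δ_{EE} = L³/(3EI) = 576/EI.
With EI = 64000 kN·m²: δ_0 = 0.01386 m and δ_{EE} = 0.009 m/kN.
Compatibility — the spring shortens by R_E/k under the reaction it provides: δ_0 − R_E·δ_{EE} = R_E/k. With 1/k = 0.000278 m/kN, R_E = δ_0 / (δ_{EE} + 1/k) = 0.01386 / (0.009 + 0.000278) = 1.494 kN.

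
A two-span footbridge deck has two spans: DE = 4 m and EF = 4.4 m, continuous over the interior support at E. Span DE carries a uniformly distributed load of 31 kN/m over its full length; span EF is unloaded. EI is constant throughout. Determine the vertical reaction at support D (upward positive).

R_D = 54.62 kN

Release continuity at E by inserting a hinge; the redundant is the internal moment M_E. The primary structure is two simply-supported spans DE and EF.
Rotations at E on the released spans (each span's end-slope, ×1/EI):
  span DE: UDL 31: wL³/(24EI) = 82.67/EI
  relative rotation θ_0 = (82.67 + 0)/EI = 82.67/EI
A unit hogging moment at E produces rotation L₁/(3EI) + L₂/(3EI) = 2.8/EI.
Slope continuity at E: θ_0 = M_E·2.8/EI, so M_E = 82.67/2.8 = 29.52 kN·m (hogging).
Span DE, ΣM about D with M_E applied at E: R_E^{DE}·4 = 248 + 29.52, so R_E^{DE} = 69.38 kN and R_D = 124 − 69.38 = 54.62 kN.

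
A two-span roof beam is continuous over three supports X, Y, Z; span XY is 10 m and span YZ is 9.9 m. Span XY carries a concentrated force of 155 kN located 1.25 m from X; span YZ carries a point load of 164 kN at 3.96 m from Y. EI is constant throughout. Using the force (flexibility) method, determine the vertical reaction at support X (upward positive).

R_X = 115.3 kN

Insert a hinge at Y; M_Y is the redundant, and each span becomes simply supported.
Discontinuity in slope at Y on the released structure — sum the simple-span end rotations:
  span XY: point load 155 at a = 1.25: Pab(L + a)/(6LEI) = 317.9/EI
  span YZ: point load 164 at a = 3.96: Pab(L + b)/(6LEI) = 1029/EI
  relative rotation θ_0 = (317.9 + 1029)/EI = 1347/EI
A unit hogging moment at Y produces rotation L₁/(3EI) + L₂/(3EI) = 6.633/EI.
Slope continuity at Y: θ_0 = M_Y·6.633/EI, so M_Y = 1347/6.633 = 203 kN·m (hogging).
Span XY, ΣM about X with M_Y applied at Y: R_Y^{XY}·10 = 193.8 + 203, so R_Y^{XY} = 39.68 kN and R_X = 155 − 39.68 = 115.3 kN.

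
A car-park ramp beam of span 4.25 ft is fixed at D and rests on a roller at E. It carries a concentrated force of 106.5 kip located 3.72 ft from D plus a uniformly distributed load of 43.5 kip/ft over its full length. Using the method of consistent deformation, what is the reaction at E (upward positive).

Remove the prop at E; the released (primary) structure is a cantilever built in at D.
Free-end deflection of the primary structure under the applied loading (downward +):
  point load 106.5 at a = 3.72: Pa²(3L − a)/(6EI) = 2218/EI
  UDL 43.5: wL⁴/(8EI) = 1774/EI
  δ_0 = 3992/EI
Flexibility coefficient — unit upward force at E: δ_{EE} = L³/(3EI) = 25.59/EI.
Compatibility at E: δ_0 − R_E·δ_{EE} = 0, so R_E = 3992/25.59 = 156 kip.

R_E = 156 kip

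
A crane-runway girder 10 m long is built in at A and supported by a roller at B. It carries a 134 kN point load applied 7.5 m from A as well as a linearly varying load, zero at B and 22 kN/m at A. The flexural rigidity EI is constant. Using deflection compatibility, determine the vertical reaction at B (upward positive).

Choose R_B as the redundant. The primary structure is the cantilever fixed at A.
Primary-structure tip deflection at B by superposition:
  point load 134 at a = 7.5: Pa²(3L − a)/(6EI) = 28266/EI
  triangular load, peak 22 at the fixed end: w₀L⁴/(30EI) = 7333/EI
  δ_0 = 35599/EI
Tip deflection under a unit load at B: L³/(3EI) = 333.3/EI.
Compatibility at B: δ_0 − R_B·δ_{BB} = 0, so R_B = 35599/333.3 = 106.8 kN.

R_B = 106.8 kN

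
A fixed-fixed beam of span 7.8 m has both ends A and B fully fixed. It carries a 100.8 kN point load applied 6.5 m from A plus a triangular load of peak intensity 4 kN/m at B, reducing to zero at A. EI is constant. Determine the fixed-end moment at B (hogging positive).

Release both end moments; the primary structure is a simply-supported span AB with redundants M_A and M_B.
Simple-span end rotations at A and B under the given loads:
  at A: point load 100.8 at a = 6.5: Pab(L + b)/(6LEI) = 165.6/EI
  at B: point load 100.8 at a = 6.5: Pab(L + a)/(6LEI) = 260.3/EI
  at A: triangular load, peak 4: 7w₀L³/(360EI) = 36.91/EI
  at B: triangular load, peak 4: w₀L³/(45EI) = 42.18/EI
  θ_A0 = 202.5/EI,  θ_B0 = 302.4/EI
Flexibility coefficients: a unit moment at one end gives L/(3EI) there and L/(6EI) at the far end, so f₁₁ = f₂₂ = 2.6/EI and f₁₂ = f₂₁ = 1.3/EI.
Compatibility — zero rotation at each built-in end:
  2.6 M_A + 1.3 M_B = 202.5
  1.3 M_A + 2.6 M_B = 302.4
Solving the pair gives M_A = 26.31 kN·m and M_B = 103.2 kN·m (hogging).

M_B = 103.2 kN·m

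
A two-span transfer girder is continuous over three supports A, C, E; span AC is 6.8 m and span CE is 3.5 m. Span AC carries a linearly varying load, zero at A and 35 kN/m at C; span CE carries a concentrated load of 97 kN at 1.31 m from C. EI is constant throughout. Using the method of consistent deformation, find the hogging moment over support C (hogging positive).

M_C = 93.19 kN·m

Release continuity at C by inserting a hinge; the redundant is the internal moment M_C. The primary structure is two simply-supported spans AC and CE.
Discontinuity in slope at C on the released structure — sum the simple-span end rotations:
  span AC: triangular load, peak 35: w₀L³/(45EI) = 244.6/EI
  span CE: point load 97 at a = 1.31: Pab(L + b)/(6LEI) = 75.4/EI
  relative rotation θ_0 = (244.6 + 75.4)/EI = 320/EI
A unit hogging moment at C produces rotation L₁/(3EI) + L₂/(3EI) = 3.433/EI.
Slope continuity at C: θ_0 = M_C·3.433/EI, so M_C = 320/3.433 = 93.19 kN·m (hogging).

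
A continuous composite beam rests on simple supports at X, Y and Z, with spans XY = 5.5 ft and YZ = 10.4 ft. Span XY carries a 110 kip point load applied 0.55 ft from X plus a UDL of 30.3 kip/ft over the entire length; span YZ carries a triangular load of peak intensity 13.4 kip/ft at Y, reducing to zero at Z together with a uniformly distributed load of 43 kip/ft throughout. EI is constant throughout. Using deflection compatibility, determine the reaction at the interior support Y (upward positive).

R_Y = 501.5 kip

Take M_Y as the redundant. Released structure: two simple spans XY and YZ with a hinge at Y.
Rotations at Y on the released spans (each span's end-slope, ×1/EI):
  span XY: point load 110 at a = 0.55: Pab(L + a)/(6LEI) = 54.9/EI
  span XY: UDL 30.3: wL³/(24EI) = 210/EI
  span YZ: triangular load, peak 13.4: w₀L³/(45EI) = 335/EI
  span YZ: UDL 43: wL³/(24EI) = 2015/EI
  relative rotation θ_0 = (265 + 2350)/EI = 2615/EI
A unit hogging moment at Y produces rotation L₁/(3EI) + L₂/(3EI) = 5.3/EI.
Compatibility: M_Y·(L₁+L₂)/(3EI) = θ_0, giving M_Y = 493.5 kip·ft (hogging).
Span XY, ΣM about X with M_Y applied at Y: R_Y^{XY}·5.5 = 518.8 + 493.5, so R_Y^{XY} = 184 kip and R_X = 276.6 − 184 = 92.61 kip.
Span YZ, ΣM about Z: R_Y^{YZ}·10.4 = 2809 + 493.5, so R_Y^{YZ} = 317.5 kip and R_Z = 516.9 − 317.5 = 199.4 kip.
R_Y = 184 + 317.5 = 501.5 kip.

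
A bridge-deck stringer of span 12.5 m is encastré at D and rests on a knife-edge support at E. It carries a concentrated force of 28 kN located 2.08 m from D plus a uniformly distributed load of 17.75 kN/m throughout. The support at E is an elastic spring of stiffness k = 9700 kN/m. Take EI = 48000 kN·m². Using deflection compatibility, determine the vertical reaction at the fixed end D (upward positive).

Choose R_E as the redundant. The primary structure is the cantilever fixed at D.
Deflection at E on the released cantilever, summing each load's contribution:
  point load 28 at a = 2.08: Pa²(3L − a)/(6EI) = 715.1/EI
  UDL 17.75: wL⁴/(8EI) = 54169/EI
  δ_0 = 54884/EI
Flexibility coefficient — unit upward force at E: δ_{EE} = L³/(3EI) = 651/EI.
With EI = 48000 kN·m²: δ_0 = 1.1434 m and δ_{EE} = 0.013563 m/kN.
Compatibility — the spring shortens by R_E/k under the reaction it provides: δ_0 − R_E·δ_{EE} = R_E/k. With 1/k = 0.000103 m/kN, R_E = δ_0 / (δ_{EE} + 1/k) = 1.1434 / (0.013563 + 0.000103) = 83.67 kN.
Vertical equilibrium: R_D = ΣP − R_E = 249.9 − 83.67 = 166.2 kN.

R_D = 166.2 kN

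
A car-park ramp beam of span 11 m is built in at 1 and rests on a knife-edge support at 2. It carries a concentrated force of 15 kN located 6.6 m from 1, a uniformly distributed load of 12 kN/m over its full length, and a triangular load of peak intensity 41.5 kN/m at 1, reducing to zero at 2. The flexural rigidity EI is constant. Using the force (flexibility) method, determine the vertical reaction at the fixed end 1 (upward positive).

R_1 = 273.6 kN

Choose R_2 as the redundant. The primary structure is the cantilever fixed at 1.
Downward deflection at the released point 2 due to the loads:
  point load 15 at a = 6.6: Pa²(3L − a)/(6EI) = 2875/EI
  UDL 12: wL⁴/(8EI) = 21962/EI
  triangular load, peak 41.5 at the fixed end: w₀L⁴/(30EI) = 20253/EI
  δ_0 = 45090/EI
Flexibility coefficient — unit upward force at 2: δ_{22} = L³/(3EI) = 443.7/EI.
Compatibility at 2: δ_0 − R_2·δ_{22} = 0, so R_2 = 45090/443.7 = 101.6 kN.
Vertical equilibrium: R_1 = ΣP − R_2 = 375.2 − 101.6 = 273.6 kN.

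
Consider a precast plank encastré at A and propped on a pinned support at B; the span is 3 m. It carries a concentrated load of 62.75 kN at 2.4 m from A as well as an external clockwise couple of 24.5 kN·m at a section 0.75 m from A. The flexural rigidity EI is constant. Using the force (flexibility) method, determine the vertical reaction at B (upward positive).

Choose R_B as the redundant. The primary structure is the cantilever fixed at A.
Primary-structure tip deflection at B by superposition:
  point load 62.75 at a = 2.4: Pa²(3L − a)/(6EI) = 397.6/EI
  clockwise couple 24.5 at a = 0.75: M₀a(2L − a)/(2EI) = 48.23/EI
  δ_0 = 445.8/EI
Tip deflection under a unit load at B: L³/(3EI) = 9/EI.
Compatibility at B: δ_0 − R_B·δ_{BB} = 0, so R_B = 445.8/9 = 49.54 kN.

R_B = 49.54 kN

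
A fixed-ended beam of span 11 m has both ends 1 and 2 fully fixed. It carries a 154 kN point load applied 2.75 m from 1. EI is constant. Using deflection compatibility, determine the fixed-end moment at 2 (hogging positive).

M_2 = 79.41 kN·m

Release both end moments; the primary structure is a simply-supported span 12 with redundants M_1 and M_2.
End rotations of the released simple span under the applied load (×1/EI):
  at 1: point load 154 at a = 2.75: Pab(L + b)/(6LEI) = 1019/EI
  at 2: point load 154 at a = 2.75: Pab(L + a)/(6LEI) = 727.9/EI
  θ_10 = 1019/EI,  θ_20 = 727.9/EI
Flexibility coefficients: a unit moment at one end gives L/(3EI) there and L/(6EI) at the far end, so f₁₁ = f₂₂ = 3.667/EI and f₁₂ = f₂₁ = 1.833/EI.
Compatibility — zero rotation at each built-in end:
  3.667 M_1 + 1.833 M_2 = 1019
  1.833 M_1 + 3.667 M_2 = 727.9
Solving the pair gives M_1 = 238.2 kN·m and M_2 = 79.41 kN·m (hogging).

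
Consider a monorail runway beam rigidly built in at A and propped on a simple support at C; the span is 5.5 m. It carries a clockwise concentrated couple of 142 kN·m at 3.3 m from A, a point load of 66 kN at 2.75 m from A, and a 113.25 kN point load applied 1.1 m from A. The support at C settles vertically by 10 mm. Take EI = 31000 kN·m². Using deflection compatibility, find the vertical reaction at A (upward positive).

R_A = 125.3 kN

Take the reaction at C as the redundant and release it; the primary structure is a cantilever fixed at A.
Primary-structure tip deflection at C by superposition:
  clockwise couple 142 at a = 3.3: M₀a(2L − a)/(2EI) = 1804/EI
  point load 66 at a = 2.75: Pa²(3L − a)/(6EI) = 1144/EI
  point load 113.25 at a = 1.1: Pa²(3L − a)/(6EI) = 351.7/EI
  δ_0 = 3300/EI
Tip deflection under a unit load at C: L³/(3EI) = 55.46/EI.
With EI = 31000 kN·m²: δ_0 = 0.10644 m and δ_{CC} = 0.001789 m/kN.
Compatibility — the beam at C must follow the support down by 0.01 m: δ_0 − R_C·δ_{CC} = 0.01, so R_C = (0.10644 − 0.01)/0.001789 = 53.91 kN.
Vertical equilibrium: R_A = ΣP − R_C = 179.2 − 53.91 = 125.3 kN.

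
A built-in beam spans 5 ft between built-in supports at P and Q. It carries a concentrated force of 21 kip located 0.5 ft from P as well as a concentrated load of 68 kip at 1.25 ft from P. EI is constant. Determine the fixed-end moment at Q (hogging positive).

Take the two fixed-end moments M_P, M_Q as redundants; the released structure is the simple span PQ.
On the primary (simply-supported) span, the end slopes from the loading are:
  at P: point load 21 at a = 0.5: Pab(L + b)/(6LEI) = 14.96/EI
  at Q: point load 21 at a = 0.5: Pab(L + a)/(6LEI) = 8.662/EI
  at P: point load 68 at a = 1.25: Pab(L + b)/(6LEI) = 92.97/EI
  at Q: point load 68 at a = 1.25: Pab(L + a)/(6LEI) = 66.41/EI
  θ_P0 = 107.9/EI,  θ_Q0 = 75.07/EI
Flexibility coefficients: a unit moment at one end gives L/(3EI) there and L/(6EI) at the far end, so f₁₁ = f₂₂ = 1.667/EI and f₁₂ = f₂₁ = 0.8333/EI.
Compatibility — zero rotation at each built-in end:
  1.667 M_P + 0.8333 M_Q = 107.9
  0.8333 M_P + 1.667 M_Q = 75.07
Solving the pair gives M_P = 56.32 kip·ft and M_Q = 16.88 kip·ft (hogging).

M_Q = 16.88 kip·ft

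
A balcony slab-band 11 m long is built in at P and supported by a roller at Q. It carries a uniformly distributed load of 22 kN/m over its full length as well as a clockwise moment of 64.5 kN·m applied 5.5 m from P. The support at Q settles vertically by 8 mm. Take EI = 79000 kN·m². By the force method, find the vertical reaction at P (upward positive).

R_P = 146.1 kN

Take the reaction at Q as the redundant and release it; the primary structure is a cantilever fixed at P.
Deflection at Q on the released cantilever, summing each load's contribution:
  UDL 22: wL⁴/(8EI) = 40263/EI
  clockwise couple 64.5 at a = 5.5: M₀a(2L − a)/(2EI) = 2927/EI
  δ_0 = 43189/EI
Tip deflection under a unit load at Q: L³/(3EI) = 443.7/EI.
With EI = 79000 kN·m²: δ_0 = 0.5467 m and δ_{QQ} = 0.005616 m/kN.
Compatibility — the beam at Q must follow the support down by 0.008 m: δ_0 − R_Q·δ_{QQ} = 0.008, so R_Q = (0.5467 − 0.008)/0.005616 = 95.92 kN.
Vertical equilibrium: R_P = ΣP − R_Q = 242 − 95.92 = 146.1 kN.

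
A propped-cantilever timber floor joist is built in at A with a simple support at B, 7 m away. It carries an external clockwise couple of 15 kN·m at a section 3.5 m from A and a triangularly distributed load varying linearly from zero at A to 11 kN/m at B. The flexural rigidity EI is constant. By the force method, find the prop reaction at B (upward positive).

R_B = 23.59 kN

Choose R_B as the redundant. The primary structure is the cantilever fixed at A.
Downward deflection at the released point B due to the loads:
  clockwise couple 15 at a = 3.5: M₀a(2L − a)/(2EI) = 275.6/EI
  triangular load, peak 11 at the free end: 11w₀L⁴/(120EI) = 2421/EI
  δ_0 = 2697/EI
Flexibility coefficient — unit upward force at B: δ_{BB} = L³/(3EI) = 114.3/EI.
Compatibility at B: δ_0 − R_B·δ_{BB} = 0, so R_B = 2697/114.3 = 23.59 kN.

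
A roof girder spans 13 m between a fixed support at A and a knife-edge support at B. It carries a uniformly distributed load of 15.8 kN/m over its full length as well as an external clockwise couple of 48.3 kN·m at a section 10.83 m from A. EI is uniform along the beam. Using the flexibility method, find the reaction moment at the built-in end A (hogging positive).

Release the roller at B. Primary structure: cantilever fixed at A.
Deflection at B on the released cantilever, summing each load's contribution:
  UDL 15.8: wL⁴/(8EI) = 56408/EI
  clockwise couple 48.3 at a = 10.83: M₀a(2L − a)/(2EI) = 3968/EI
  δ_0 = 60376/EI
Flexibility coefficient — unit upward force at B: δ_{BB} = L³/(3EI) = 732.3/EI.
Compatibility at B: δ_0 − R_B·δ_{BB} = 0, so R_B = 60376/732.3 = 82.44 kN.
Moment equilibrium about A: M_A = Σ(load moments about A) − R_B·L = 1383 − 82.44×13 = 311.6 kN·m.

M_A = 311.6 kN·m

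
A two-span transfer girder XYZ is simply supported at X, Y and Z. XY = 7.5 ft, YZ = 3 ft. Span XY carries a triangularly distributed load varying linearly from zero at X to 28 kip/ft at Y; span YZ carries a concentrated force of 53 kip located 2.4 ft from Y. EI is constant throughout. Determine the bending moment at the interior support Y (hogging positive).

M_Y = 79.36 kip·ft

Release continuity at Y by inserting a hinge; the redundant is the internal moment M_Y. The primary structure is two simply-supported spans XY and YZ.
End slopes at the hinge Y, treating each span as simply supported:
  span XY: triangular load, peak 28: w₀L³/(45EI) = 262.5/EI
  span YZ: point load 53 at a = 2.4: Pab(L + b)/(6LEI) = 15.26/EI
  relative rotation θ_0 = (262.5 + 15.26)/EI = 277.8/EI
A unit hogging moment at Y produces rotation L₁/(3EI) + L₂/(3EI) = 3.5/EI.
Compatibility: M_Y·(L₁+L₂)/(3EI) = θ_0, giving M_Y = 79.36 kip·ft (hogging).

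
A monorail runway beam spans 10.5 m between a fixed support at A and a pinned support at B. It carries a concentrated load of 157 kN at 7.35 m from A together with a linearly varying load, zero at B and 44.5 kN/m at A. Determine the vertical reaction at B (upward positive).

Take the reaction at B as the redundant and release it; the primary structure is a cantilever fixed at A.
Primary-structure tip deflection at B by superposition:
  point load 157 at a = 7.35: Pa²(3L − a)/(6EI) = 34138/EI
  triangular load, peak 44.5 at the fixed end: w₀L⁴/(30EI) = 18030/EI
  δ_0 = 52168/EI
Flexibility coefficient — unit upward force at B: δ_{BB} = L³/(3EI) = 385.9/EI.
The prop prevents deflection at B: R_B = δ_0/δ_{BB} = 52168/385.9 = 135.2 kN.

R_B = 135.2 kN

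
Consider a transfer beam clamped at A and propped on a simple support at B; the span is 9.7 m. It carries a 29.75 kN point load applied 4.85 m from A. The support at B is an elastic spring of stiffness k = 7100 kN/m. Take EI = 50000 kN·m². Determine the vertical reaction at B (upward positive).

R_B = 9.087 kN

Remove the prop at B; the released (primary) structure is a cantilever built in at A.
Free-end deflection of the primary structure under the applied loading (downward +):
  point load 29.75 at a = 4.85: Pa²(3L − a)/(6EI) = 2828/EI
Tip deflection under a unit load at B: L³/(3EI) = 304.2/EI.
With EI = 50000 kN·m²: δ_0 = 0.056567 m and δ_{BB} = 0.006084 m/kN.
Compatibility — the spring shortens by R_B/k under the reaction it provides: δ_0 − R_B·δ_{BB} = R_B/k. With 1/k = 0.000141 m/kN, R_B = δ_0 / (δ_{BB} + 1/k) = 0.056567 / (0.006084 + 0.000141) = 9.087 kN.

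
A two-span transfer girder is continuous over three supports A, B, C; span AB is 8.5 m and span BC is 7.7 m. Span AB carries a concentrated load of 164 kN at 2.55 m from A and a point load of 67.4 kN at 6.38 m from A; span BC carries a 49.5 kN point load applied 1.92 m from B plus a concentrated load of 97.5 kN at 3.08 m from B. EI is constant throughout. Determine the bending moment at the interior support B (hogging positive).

Take M_B as the redundant. Released structure: two simple spans AB and BC with a hinge at B.
End slopes at the hinge B, treating each span as simply supported:
  span AB: point load 164 at a = 2.55: Pab(L + a)/(6LEI) = 539.1/EI
  span AB: point load 67.4 at a = 6.38: Pab(L + a)/(6LEI) = 266/EI
  span BC: point load 49.5 at a = 1.92: Pab(L + b)/(6LEI) = 160.3/EI
  span BC: point load 97.5 at a = 3.08: Pab(L + b)/(6LEI) = 370/EI
  relative rotation θ_0 = (805.1 + 530.3)/EI = 1335/EI
A unit hogging moment at B produces rotation L₁/(3EI) + L₂/(3EI) = 5.4/EI.
Slope continuity at B: θ_0 = M_B·5.4/EI, so M_B = 1335/5.4 = 247.3 kN·m (hogging).

M_B = 247.3 kN·m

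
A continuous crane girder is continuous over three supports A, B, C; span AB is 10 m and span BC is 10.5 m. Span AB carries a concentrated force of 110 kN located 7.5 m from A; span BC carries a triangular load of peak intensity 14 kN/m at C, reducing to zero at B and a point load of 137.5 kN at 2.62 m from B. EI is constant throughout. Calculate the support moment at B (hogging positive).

M_B = 255.4 kN·m

Insert a hinge at B; M_B is the redundant, and each span becomes simply supported.
Discontinuity in slope at B on the released structure — sum the simple-span end rotations:
  span AB: point load 110 at a = 7.5: Pab(L + a)/(6LEI) = 601.6/EI
  span BC: triangular load, peak 14: 7w₀L³/(360EI) = 315.1/EI
  span BC: point load 137.5 at a = 2.62: Pab(L + b)/(6LEI) = 828.2/EI
  relative rotation θ_0 = (601.6 + 1143)/EI = 1745/EI
A unit hogging moment at B produces rotation L₁/(3EI) + L₂/(3EI) = 6.833/EI.
Slope continuity at B: θ_0 = M_B·6.833/EI, so M_B = 1745/6.833 = 255.4 kN·m (hogging).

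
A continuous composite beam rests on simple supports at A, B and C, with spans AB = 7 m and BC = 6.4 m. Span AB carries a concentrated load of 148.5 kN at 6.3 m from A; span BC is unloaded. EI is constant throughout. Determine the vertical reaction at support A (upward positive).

Release continuity at B by inserting a hinge; the redundant is the internal moment M_B. The primary structure is two simply-supported spans AB and BC.
Rotations at B on the released spans (each span's end-slope, ×1/EI):
  span AB: point load 148.5 at a = 6.3: Pab(L + a)/(6LEI) = 207.4/EI
  relative rotation θ_0 = (207.4 + 0)/EI = 207.4/EI
A unit hogging moment at B produces rotation L₁/(3EI) + L₂/(3EI) = 4.467/EI.
Compatibility: M_B·(L₁+L₂)/(3EI) = θ_0, giving M_B = 46.43 kN·m (hogging).
Span AB, ΣM about A with M_B applied at B: R_B^{AB}·7 = 935.5 + 46.43, so R_B^{AB} = 140.3 kN and R_A = 148.5 − 140.3 = 8.217 kN.

R_A = 8.217 kN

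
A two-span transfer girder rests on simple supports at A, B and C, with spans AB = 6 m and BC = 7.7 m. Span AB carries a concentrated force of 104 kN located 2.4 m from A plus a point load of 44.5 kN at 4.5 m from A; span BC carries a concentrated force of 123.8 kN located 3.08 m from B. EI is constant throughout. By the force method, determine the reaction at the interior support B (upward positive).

Take M_B as the redundant. Released structure: two simple spans AB and BC with a hinge at B.
Discontinuity in slope at B on the released structure — sum the simple-span end rotations:
  span AB: point load 104 at a = 2.4: Pab(L + a)/(6LEI) = 209.7/EI
  span AB: point load 44.5 at a = 4.5: Pab(L + a)/(6LEI) = 87.61/EI
  span BC: point load 123.8 at a = 3.08: Pab(L + b)/(6LEI) = 469.8/EI
  relative rotation θ_0 = (297.3 + 469.8)/EI = 767/EI
A unit hogging moment at B produces rotation L₁/(3EI) + L₂/(3EI) = 4.567/EI.
Slope continuity at B: θ_0 = M_B·4.567/EI, so M_B = 767/4.567 = 168 kN·m (hogging).
Span AB, ΣM about A with M_B applied at B: R_B^{AB}·6 = 449.9 + 168, so R_B^{AB} = 103 kN and R_A = 148.5 − 103 = 45.53 kN.
Span BC, ΣM about C: R_B^{BC}·7.7 = 572 + 168, so R_B^{BC} = 96.09 kN and R_C = 123.8 − 96.09 = 27.71 kN.
R_B = 103 + 96.09 = 199.1 kN.

R_B = 199.1 kN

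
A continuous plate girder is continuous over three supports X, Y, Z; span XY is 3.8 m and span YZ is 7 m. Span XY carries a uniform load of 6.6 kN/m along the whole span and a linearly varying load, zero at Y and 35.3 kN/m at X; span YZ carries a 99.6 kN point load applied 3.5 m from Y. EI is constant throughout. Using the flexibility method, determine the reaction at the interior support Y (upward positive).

R_Y = 125 kN

Insert a hinge at Y; M_Y is the redundant, and each span becomes simply supported.
Discontinuity in slope at Y on the released structure — sum the simple-span end rotations:
  span XY: UDL 6.6: wL³/(24EI) = 15.09/EI
  span XY: triangular load, peak 35.3: 7w₀L³/(360EI) = 37.66/EI
  span YZ: point load 99.6 at a = 3.5: Pab(L + b)/(6LEI) = 305/EI
  relative rotation θ_0 = (52.75 + 305)/EI = 357.8/EI
A unit hogging moment at Y produces rotation L₁/(3EI) + L₂/(3EI) = 3.6/EI.
Slope continuity at Y: θ_0 = M_Y·3.6/EI, so M_Y = 357.8/3.6 = 99.38 kN·m (hogging).
Span XY, ΣM about X with M_Y applied at Y: R_Y^{XY}·3.8 = 132.6 + 99.38, so R_Y^{XY} = 61.05 kN and R_X = 92.15 − 61.05 = 31.1 kN.
Span YZ, ΣM about Z: R_Y^{YZ}·7 = 348.6 + 99.38, so R_Y^{YZ} = 64 kN and R_Z = 99.6 − 64 = 35.6 kN.
R_Y = 61.05 + 64 = 125 kN.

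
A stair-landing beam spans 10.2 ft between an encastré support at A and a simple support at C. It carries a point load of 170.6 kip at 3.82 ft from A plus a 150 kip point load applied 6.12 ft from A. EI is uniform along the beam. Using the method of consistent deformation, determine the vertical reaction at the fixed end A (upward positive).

Choose R_C as the redundant. The primary structure is the cantilever fixed at A.
Primary-structure tip deflection at C by superposition:
  point load 170.6 at a = 3.82: Pa²(3L − a)/(6EI) = 11111/EI
  point load 150 at a = 6.12: Pa²(3L − a)/(6EI) = 22922/EI
  δ_0 = 34033/EI
Tip deflection under a unit load at C: L³/(3EI) = 353.7/EI.
The prop prevents deflection at C: R_C = δ_0/δ_{CC} = 34033/353.7 = 96.21 kip.
Vertical equilibrium: R_A = ΣP − R_C = 320.6 − 96.21 = 224.4 kip.

R_A = 224.4 kip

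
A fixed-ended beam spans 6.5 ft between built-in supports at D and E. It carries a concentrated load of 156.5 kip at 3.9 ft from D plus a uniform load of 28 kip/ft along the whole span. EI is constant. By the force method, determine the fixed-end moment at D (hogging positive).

Take the two fixed-end moments M_D, M_E as redundants; the released structure is the simple span DE.
End rotations of the released simple span under the applied load (×1/EI):
  at D: point load 156.5 at a = 3.9: Pab(L + b)/(6LEI) = 370.3/EI
  at E: point load 156.5 at a = 3.9: Pab(L + a)/(6LEI) = 423.2/EI
  at D: UDL 28: wL³/(24EI) = 320.4/EI
  at E: UDL 28: wL³/(24EI) = 320.4/EI
  θ_D0 = 690.7/EI,  θ_E0 = 743.6/EI
Flexibility coefficients: a unit moment at one end gives L/(3EI) there and L/(6EI) at the far end, so f₁₁ = f₂₂ = 2.167/EI and f₁₂ = f₂₁ = 1.083/EI.
Compatibility — zero rotation at each built-in end:
  2.167 M_D + 1.083 M_E = 690.7
  1.083 M_D + 2.167 M_E = 743.6
Solving the pair gives M_D = 196.2 kip·ft and M_E = 245.1 kip·ft (hogging).

M_D = 196.2 kip·ft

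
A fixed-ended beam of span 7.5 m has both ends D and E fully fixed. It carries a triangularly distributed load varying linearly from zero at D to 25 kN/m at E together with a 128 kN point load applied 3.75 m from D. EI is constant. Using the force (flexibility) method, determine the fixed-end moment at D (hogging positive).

Take the two fixed-end moments M_D, M_E as redundants; the released structure is the simple span DE.
End rotations of the released simple span under the applied load (×1/EI):
  at D: triangular load, peak 25: 7w₀L³/(360EI) = 205.1/EI
  at E: triangular load, peak 25: w₀L³/(45EI) = 234.4/EI
  at D: point load 128 at a = 3.75: Pab(L + b)/(6LEI) = 450/EI
  at E: point load 128 at a = 3.75: Pab(L + a)/(6LEI) = 450/EI
  θ_D0 = 655.1/EI,  θ_E0 = 684.4/EI
Flexibility coefficients: a unit moment at one end gives L/(3EI) there and L/(6EI) at the far end, so f₁₁ = f₂₂ = 2.5/EI and f₁₂ = f₂₁ = 1.25/EI.
Compatibility — zero rotation at each built-in end:
  2.5 M_D + 1.25 M_E = 655.1
  1.25 M_D + 2.5 M_E = 684.4
Solving the pair gives M_D = 166.9 kN·m and M_E = 190.3 kN·m (hogging).

M_D = 166.9 kN·m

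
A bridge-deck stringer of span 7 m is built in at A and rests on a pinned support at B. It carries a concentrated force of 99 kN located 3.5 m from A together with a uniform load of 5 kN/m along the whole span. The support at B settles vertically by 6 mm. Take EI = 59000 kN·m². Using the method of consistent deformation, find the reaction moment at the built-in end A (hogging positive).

Release the roller at B. Primary structure: cantilever fixed at A.
Free-end deflection of the primary structure under the applied loading (downward +):
  point load 99 at a = 3.5: Pa²(3L − a)/(6EI) = 3537/EI
  UDL 5: wL⁴/(8EI) = 1501/EI
  δ_0 = 5038/EI
Flexibility coefficient — unit upward force at B: δ_{BB} = L³/(3EI) = 114.3/EI.
With EI = 59000 kN·m²: δ_0 = 0.085387 m and δ_{BB} = 0.001938 m/kN.
Compatibility — the beam at B must follow the support down by 0.006 m: δ_0 − R_B·δ_{BB} = 0.006, so R_B = (0.085387 − 0.006)/0.001938 = 40.97 kN.
Moment equilibrium about A: M_A = Σ(load moments about A) − R_B·L = 469 − 40.97×7 = 182.2 kN·m.

M_A = 182.2 kN·m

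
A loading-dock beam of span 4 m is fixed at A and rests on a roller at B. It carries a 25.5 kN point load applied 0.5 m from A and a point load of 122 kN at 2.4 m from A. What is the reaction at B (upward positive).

Choose R_B as the redundant. The primary structure is the cantilever fixed at A.
Primary-structure tip deflection at B by superposition:
  point load 25.5 at a = 0.5: Pa²(3L − a)/(6EI) = 12.22/EI
  point load 122 at a = 2.4: Pa²(3L − a)/(6EI) = 1124/EI
  δ_0 = 1137/EI
Flexibility coefficient — unit upward force at B: δ_{BB} = L³/(3EI) = 21.33/EI.
The prop prevents deflection at B: R_B = δ_0/δ_{BB} = 1137/21.33 = 53.28 kN.

R_B = 53.28 kN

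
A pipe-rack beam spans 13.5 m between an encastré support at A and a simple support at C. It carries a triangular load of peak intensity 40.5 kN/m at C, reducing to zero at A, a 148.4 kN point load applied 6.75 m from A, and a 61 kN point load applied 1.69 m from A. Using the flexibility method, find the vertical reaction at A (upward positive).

R_A = 284.7 kN

Take the reaction at C as the redundant and release it; the primary structure is a cantilever fixed at A.
Primary-structure tip deflection at C by superposition:
  triangular load, peak 40.5 at the free end: 11w₀L⁴/(120EI) = 123311/EI
  point load 148.4 at a = 6.75: Pa²(3L − a)/(6EI) = 38033/EI
  point load 61 at a = 1.69: Pa²(3L − a)/(6EI) = 1127/EI
  δ_0 = 162471/EI
Flexibility coefficient — unit upward force at C: δ_{CC} = L³/(3EI) = 820.1/EI.
The prop prevents deflection at C: R_C = δ_0/δ_{CC} = 162471/820.1 = 198.1 kN.
Vertical equilibrium: R_A = ΣP − R_C = 482.8 − 198.1 = 284.7 kN.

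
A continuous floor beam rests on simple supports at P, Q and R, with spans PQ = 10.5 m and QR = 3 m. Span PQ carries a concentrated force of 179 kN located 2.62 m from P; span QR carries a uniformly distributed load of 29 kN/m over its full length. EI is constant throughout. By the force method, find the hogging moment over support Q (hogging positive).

M_Q = 178.3 kN·m

Take M_Q as the redundant. Released structure: two simple spans PQ and QR with a hinge at Q.
Rotations at Q on the released spans (each span's end-slope, ×1/EI):
  span PQ: point load 179 at a = 2.62: Pab(L + a)/(6LEI) = 769.6/EI
  span QR: UDL 29: wL³/(24EI) = 32.62/EI
  relative rotation θ_0 = (769.6 + 32.62)/EI = 802.2/EI
A unit hogging moment at Q produces rotation L₁/(3EI) + L₂/(3EI) = 4.5/EI.
Compatibility: M_Q·(L₁+L₂)/(3EI) = θ_0, giving M_Q = 178.3 kN·m (hogging).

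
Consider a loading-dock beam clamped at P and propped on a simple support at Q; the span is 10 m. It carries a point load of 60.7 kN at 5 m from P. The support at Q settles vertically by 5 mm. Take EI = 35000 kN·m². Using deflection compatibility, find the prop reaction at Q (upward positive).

R_Q = 18.44 kN

Release the roller at Q. Primary structure: cantilever fixed at P.
Deflection at Q on the released cantilever, summing each load's contribution:
  point load 60.7 at a = 5: Pa²(3L − a)/(6EI) = 6323/EI
Flexibility coefficient — unit upward force at Q: δ_{QQ} = L³/(3EI) = 333.3/EI.
With EI = 35000 kN·m²: δ_0 = 0.18065 m and δ_{QQ} = 0.009524 m/kN.
Compatibility — the beam at Q must follow the support down by 0.005 m: δ_0 − R_Q·δ_{QQ} = 0.005, so R_Q = (0.18065 − 0.005)/0.009524 = 18.44 kN.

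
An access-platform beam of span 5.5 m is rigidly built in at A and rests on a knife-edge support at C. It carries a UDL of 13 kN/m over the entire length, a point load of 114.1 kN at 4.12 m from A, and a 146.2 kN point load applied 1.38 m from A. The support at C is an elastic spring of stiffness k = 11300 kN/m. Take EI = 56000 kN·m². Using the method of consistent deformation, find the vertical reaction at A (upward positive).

Release the roller at C. Primary structure: cantilever fixed at A.
Primary-structure tip deflection at C by superposition:
  UDL 13: wL⁴/(8EI) = 1487/EI
  point load 114.1 at a = 4.12: Pa²(3L − a)/(6EI) = 3996/EI
  point load 146.2 at a = 1.38: Pa²(3L − a)/(6EI) = 701.6/EI
  δ_0 = 6185/EI
Flexibility coefficient — unit upward force at C: δ_{CC} = L³/(3EI) = 55.46/EI.
With EI = 56000 kN·m²: δ_0 = 0.11044 m and δ_{CC} = 0.00099 m/kN.
Compatibility — the spring shortens by R_C/k under the reaction it provides: δ_0 − R_C·δ_{CC} = R_C/k. With 1/k = 0.000088 m/kN, R_C = δ_0 / (δ_{CC} + 1/k) = 0.11044 / (0.00099 + 0.000088) = 102.4 kN.
Vertical equilibrium: R_A = ΣP − R_C = 331.8 − 102.4 = 229.4 kN.

R_A = 229.4 kN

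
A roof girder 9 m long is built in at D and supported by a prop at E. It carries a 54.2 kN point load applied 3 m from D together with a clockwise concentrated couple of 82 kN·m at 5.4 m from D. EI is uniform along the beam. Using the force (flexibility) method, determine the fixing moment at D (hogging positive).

M_D = 69.01 kN·m

Take the reaction at E as the redundant and release it; the primary structure is a cantilever fixed at D.
Deflection at E on the released cantilever, summing each load's contribution:
  point load 54.2 at a = 3: Pa²(3L − a)/(6EI) = 1951/EI
  clockwise couple 82 at a = 5.4: M₀a(2L − a)/(2EI) = 2790/EI
  δ_0 = 4741/EI
Flexibility coefficient — unit upward force at E: δ_{EE} = L³/(3EI) = 243/EI.
The prop prevents deflection at E: R_E = δ_0/δ_{EE} = 4741/243 = 19.51 kN.
Moment equilibrium about D: M_D = Σ(load moments about D) − R_E·L = 244.6 − 19.51×9 = 69.01 kN·m.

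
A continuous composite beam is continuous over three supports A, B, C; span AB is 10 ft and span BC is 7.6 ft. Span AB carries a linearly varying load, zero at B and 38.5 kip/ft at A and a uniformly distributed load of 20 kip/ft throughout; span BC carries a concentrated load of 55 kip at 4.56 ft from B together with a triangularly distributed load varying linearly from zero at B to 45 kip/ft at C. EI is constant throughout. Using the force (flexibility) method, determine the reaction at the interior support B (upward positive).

R_B = 327.8 kip

Release continuity at B by inserting a hinge; the redundant is the internal moment M_B. The primary structure is two simply-supported spans AB and BC.
End slopes at the hinge B, treating each span as simply supported:
  span AB: triangular load, peak 38.5: 7w₀L³/(360EI) = 748.6/EI
  span AB: UDL 20: wL³/(24EI) = 833.3/EI
  span BC: point load 55 at a = 4.56: Pab(L + b)/(6LEI) = 177.9/EI
  span BC: triangular load, peak 45: 7w₀L³/(360EI) = 384.1/EI
  relative rotation θ_0 = (1582 + 562)/EI = 2144/EI
A unit hogging moment at B produces rotation L₁/(3EI) + L₂/(3EI) = 5.867/EI.
Compatibility: M_B·(L₁+L₂)/(3EI) = θ_0, giving M_B = 365.4 kip·ft (hogging).
Span AB, ΣM about A with M_B applied at B: R_B^{AB}·10 = 1642 + 365.4, so R_B^{AB} = 200.7 kip and R_A = 392.5 − 200.7 = 191.8 kip.
Span BC, ΣM about C: R_B^{BC}·7.6 = 600.4 + 365.4, so R_B^{BC} = 127.1 kip and R_C = 226 − 127.1 = 98.92 kip.
R_B = 200.7 + 127.1 = 327.8 kip.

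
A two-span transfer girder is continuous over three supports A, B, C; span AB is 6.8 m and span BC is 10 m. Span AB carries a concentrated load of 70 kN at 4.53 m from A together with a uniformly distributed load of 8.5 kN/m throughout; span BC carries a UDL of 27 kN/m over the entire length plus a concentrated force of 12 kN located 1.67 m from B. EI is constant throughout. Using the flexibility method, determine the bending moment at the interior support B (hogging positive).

Release continuity at B by inserting a hinge; the redundant is the internal moment M_B. The primary structure is two simply-supported spans AB and BC.
Rotations at B on the released spans (each span's end-slope, ×1/EI):
  span AB: point load 70 at a = 4.53: Pab(L + a)/(6LEI) = 199.9/EI
  span AB: UDL 8.5: wL³/(24EI) = 111.4/EI
  span BC: UDL 27: wL³/(24EI) = 1125/EI
  span BC: point load 12 at a = 1.67: Pab(L + b)/(6LEI) = 51/EI
  relative rotation θ_0 = (311.3 + 1176)/EI = 1487/EI
A unit hogging moment at B produces rotation L₁/(3EI) + L₂/(3EI) = 5.6/EI.
Compatibility: M_B·(L₁+L₂)/(3EI) = θ_0, giving M_B = 265.6 kN·m (hogging).

M_B = 265.6 kN·m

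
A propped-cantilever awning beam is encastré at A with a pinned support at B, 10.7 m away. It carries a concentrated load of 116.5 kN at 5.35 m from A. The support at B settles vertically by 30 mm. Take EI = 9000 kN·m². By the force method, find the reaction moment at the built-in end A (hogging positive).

Remove the prop at B; the released (primary) structure is a cantilever built in at A.
Downward deflection at the released point B due to the loads:
  point load 116.5 at a = 5.35: Pa²(3L − a)/(6EI) = 14866/EI
Flexibility coefficient — unit upward force at B: δ_{BB} = L³/(3EI) = 408.3/EI.
With EI = 9000 kN·m²: δ_0 = 1.6518 m and δ_{BB} = 0.045372 m/kN.
Compatibility — the beam at B must follow the support down by 0.03 m: δ_0 − R_B·δ_{BB} = 0.03, so R_B = (1.6518 − 0.03)/0.045372 = 35.75 kN.
Moment equilibrium about A: M_A = Σ(load moments about A) − R_B·L = 623.3 − 35.75×10.7 = 240.8 kN·m.

M_A = 240.8 kN·m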